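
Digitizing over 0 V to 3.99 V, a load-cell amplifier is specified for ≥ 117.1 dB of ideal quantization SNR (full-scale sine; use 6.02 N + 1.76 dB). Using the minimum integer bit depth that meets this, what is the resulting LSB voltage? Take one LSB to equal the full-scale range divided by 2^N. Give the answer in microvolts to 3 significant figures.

3.81 µV

V_FS = 3.99 V.
Solving 6.02 N ≥ 117.1 − 1.76: N ≥ 19.159. Round up → N = 20.
Step size = 3.99/1048576 V = 3.81 µV.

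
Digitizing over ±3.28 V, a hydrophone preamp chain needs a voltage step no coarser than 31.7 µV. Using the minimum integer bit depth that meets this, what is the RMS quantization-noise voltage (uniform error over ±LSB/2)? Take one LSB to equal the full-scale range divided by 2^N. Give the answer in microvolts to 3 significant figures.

The full-scale span is 3.28 − (-3.28) = 6.56 V.
6.56 V / 31.7 µV = 206900. Since 2^17 = 131072 and 2^18 = 262144, N = 18.
LSB = 6.56 V / 2^18 = 25.024 µV.
V_rms = LSB/√12 = 7.22 µV.

7.22 µV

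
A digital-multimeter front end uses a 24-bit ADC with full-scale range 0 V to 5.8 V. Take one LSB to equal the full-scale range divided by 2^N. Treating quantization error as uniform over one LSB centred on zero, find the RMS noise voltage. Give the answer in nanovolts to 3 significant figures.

Full-scale range = 5.8 V.
LSB = 5.8 V ÷ 2^24 = 5.8/16777216 V = 345.71 nV.
For a uniform distribution on [−LSB/2, +LSB/2], V_rms = LSB/√12 = 345.71 nV/3.4641 = 99.8 nV.

99.8 nV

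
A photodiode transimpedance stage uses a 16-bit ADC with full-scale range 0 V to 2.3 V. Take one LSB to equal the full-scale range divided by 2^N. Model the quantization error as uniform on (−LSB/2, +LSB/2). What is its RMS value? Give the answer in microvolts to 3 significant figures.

Full-scale range = 2.3 V.
Step size = 2.3/65536 V = 35.095 µV.
V_rms = LSB/√12 = 35.095 µV / √12 = 10.1 µV.

10.1 µV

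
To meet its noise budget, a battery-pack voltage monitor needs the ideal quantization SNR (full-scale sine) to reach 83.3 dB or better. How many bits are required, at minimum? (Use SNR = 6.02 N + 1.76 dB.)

6.02 N + 1.76 ≥ 83.3 gives N ≥ 13.545, so the minimum integer is 14.

14 bits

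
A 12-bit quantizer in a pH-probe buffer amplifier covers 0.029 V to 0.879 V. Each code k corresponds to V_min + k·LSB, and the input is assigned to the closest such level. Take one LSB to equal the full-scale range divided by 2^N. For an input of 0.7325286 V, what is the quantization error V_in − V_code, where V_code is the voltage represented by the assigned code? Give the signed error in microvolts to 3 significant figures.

Span: 0.879 V − (0.029 V) = 0.85 V. LSB = 0.85 V / 2^12 ≈ 207.5 µV.
(0.7325286 − (0.029)) / LSB = 0.7035286 × 4096/0.85 = 3390.1802. Nearest integer: k = 3390.
V_code = 0.029 + (3390/4096) × 0.85 = 0.7324912109 V.
Error = V_in − V_code = 0.7325286 − (0.7324912109) = +37.4 µV.

+37.4 µV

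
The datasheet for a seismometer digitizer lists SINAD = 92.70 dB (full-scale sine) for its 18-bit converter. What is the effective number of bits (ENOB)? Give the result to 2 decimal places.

ENOB = (SINAD − 1.76) / 6.02 = (92.70 − 1.76) / 6.02 = 90.94 / 6.02 = 15.1063.

15.11 bits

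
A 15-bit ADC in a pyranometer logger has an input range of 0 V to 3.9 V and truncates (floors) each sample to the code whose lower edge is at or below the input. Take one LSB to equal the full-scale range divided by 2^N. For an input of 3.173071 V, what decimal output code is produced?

26660

V_FS = 3.9 V. LSB = 3.9 V / 2^15 ≈ 119.0 µV.
code = ⌊(V_in − V_min)/LSB⌋ = ⌊(V_in − V_min) × 2^15 / range⌋
     = ⌊(3.173071 − (0)) × 32768 / 3.9⌋ = ⌊3.173071 × 32768/3.9⌋
     = ⌊26660.305⌋ = 26660.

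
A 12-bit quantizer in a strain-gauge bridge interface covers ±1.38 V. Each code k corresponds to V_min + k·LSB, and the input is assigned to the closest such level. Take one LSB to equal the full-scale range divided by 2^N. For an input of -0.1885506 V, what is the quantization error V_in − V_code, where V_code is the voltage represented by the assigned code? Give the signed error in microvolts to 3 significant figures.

+121 µV

Range = 1.38 − (-1.38) = 2.76 V. LSB = 2.76 V / 2^12 ≈ 0.6738 mV.
(V_in − V_min)/LSB = (-0.1885506 − (-1.38)) × 4096/2.76 = 1768.1800 → nearest code k = 1768.
V_code = -1.38 + (1768/4096) × 2.76 = -0.1886718750 V.
Error = V_in − V_code = -0.1885506 − (-0.1886718750) = +121 µV.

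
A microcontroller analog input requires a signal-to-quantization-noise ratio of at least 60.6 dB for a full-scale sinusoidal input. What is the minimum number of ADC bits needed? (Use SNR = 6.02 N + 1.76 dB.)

10 bits

Solving 6.02 N ≥ 60.6 − 1.76: N ≥ 9.774. Round up → N = 10.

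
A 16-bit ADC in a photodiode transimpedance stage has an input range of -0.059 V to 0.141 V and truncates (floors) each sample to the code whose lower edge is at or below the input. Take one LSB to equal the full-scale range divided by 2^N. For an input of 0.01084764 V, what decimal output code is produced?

22887

Range = 0.141 − (-0.059) = 0.2 V. LSB = 0.2 V / 2^16 ≈ 3.052 µV.
(V_in − V_min) × 2^16/range = (0.01084764 − (-0.059)) × 65536/0.2 = 22887.675.
Floor → code = 22887.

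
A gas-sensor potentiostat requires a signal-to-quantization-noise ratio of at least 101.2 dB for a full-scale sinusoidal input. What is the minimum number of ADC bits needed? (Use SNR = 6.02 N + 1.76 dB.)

17 bits

Required N = ⌈(101.2 − 1.76)/6.02⌉ = ⌈16.518⌉ = 17.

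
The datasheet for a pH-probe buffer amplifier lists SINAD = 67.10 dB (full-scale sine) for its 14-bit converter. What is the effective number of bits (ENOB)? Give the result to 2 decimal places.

10.85 bits

ENOB = (67.10 − 1.76)/6.02 = 10.8538 bits.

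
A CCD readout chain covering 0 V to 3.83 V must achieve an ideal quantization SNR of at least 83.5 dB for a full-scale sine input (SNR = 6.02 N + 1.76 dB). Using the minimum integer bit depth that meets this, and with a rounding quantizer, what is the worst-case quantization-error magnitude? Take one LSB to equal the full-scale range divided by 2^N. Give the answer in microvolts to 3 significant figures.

Range is 3.83 V.
N ≥ (83.5 − 1.76)/6.02 = 13.578 → N_min = 14.
LSB = 3.83 V ÷ 2^14 = 3.83/16384 V = 233.76 µV.
|e|_max = LSB/2 = 117 µV.

117 µV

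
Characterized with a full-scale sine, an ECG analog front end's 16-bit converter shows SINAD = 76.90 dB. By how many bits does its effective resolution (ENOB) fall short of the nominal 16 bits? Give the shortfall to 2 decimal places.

Effective bits = (76.90 − 1.76)/6.02 = 12.4817.
Lost resolution: 16 − 12.4817 = 3.5183 bits.

3.52 bits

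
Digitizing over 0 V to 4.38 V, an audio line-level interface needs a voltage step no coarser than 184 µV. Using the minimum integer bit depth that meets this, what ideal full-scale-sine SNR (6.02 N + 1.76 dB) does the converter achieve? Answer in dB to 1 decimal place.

V_FS = 4.38 V.
Levels needed ≥ 4.38/184 µV = 23800. 2^15 = 32768 suffices, so N_min = 15.
6.02(15) + 1.76 = 92.06 dB.

92.1 dB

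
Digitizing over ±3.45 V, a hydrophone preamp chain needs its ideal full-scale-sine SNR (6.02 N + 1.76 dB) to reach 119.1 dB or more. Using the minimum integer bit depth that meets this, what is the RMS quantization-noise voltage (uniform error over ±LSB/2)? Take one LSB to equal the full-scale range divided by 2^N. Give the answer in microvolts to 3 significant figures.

Range = 3.45 − (-3.45) = 6.9 V.
6.02 N + 1.76 ≥ 119.1 gives N ≥ 19.492, so the minimum integer is 20.
LSB = 6.9 V ÷ 2^20 = 6.9/1048576 V = 6.5804 µV.
σ_q = LSB/√12 = 6.5804 µV/3.4641 = 1.90 µV.

1.90 µV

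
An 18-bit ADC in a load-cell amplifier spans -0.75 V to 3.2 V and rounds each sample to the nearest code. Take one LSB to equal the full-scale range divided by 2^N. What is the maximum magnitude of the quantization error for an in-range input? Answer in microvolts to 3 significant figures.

Range = 3.2 − (-0.75) = 3.95 V.
LSB = 3.95 V / 2^18 = 15.068 µV.
|e|_max = LSB/2 = 7.53 µV.

7.53 µV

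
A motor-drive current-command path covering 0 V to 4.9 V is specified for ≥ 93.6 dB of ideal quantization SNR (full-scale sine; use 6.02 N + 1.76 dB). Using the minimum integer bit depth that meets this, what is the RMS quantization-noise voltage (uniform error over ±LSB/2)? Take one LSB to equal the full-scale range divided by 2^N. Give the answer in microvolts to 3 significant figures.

21.6 µV

Full-scale range = 4.9 V.
N ≥ (93.6 − 1.76)/6.02 = 15.256 → N_min = 16.
One LSB is 4.9 V / 65536 = 74.768 µV.
RMS noise = LSB/√12 = 21.6 µV.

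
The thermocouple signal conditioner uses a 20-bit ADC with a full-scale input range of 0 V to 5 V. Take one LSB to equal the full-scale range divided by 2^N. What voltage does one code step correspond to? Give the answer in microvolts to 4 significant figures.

Span = 5 V.
There are 2^20 = 1048576 steps.
Step size = 5/1048576 V = 4.768 µV.

4.768 µV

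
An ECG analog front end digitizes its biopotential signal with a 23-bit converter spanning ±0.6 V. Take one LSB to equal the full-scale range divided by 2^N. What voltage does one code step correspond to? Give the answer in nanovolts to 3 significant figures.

Range = 0.6 − (-0.6) = 1.2 V.
2^23 = 8388608 levels.
LSB = 1.2 V ÷ 2^23 = 1.2/8388608 V = 143 nV.

143 nV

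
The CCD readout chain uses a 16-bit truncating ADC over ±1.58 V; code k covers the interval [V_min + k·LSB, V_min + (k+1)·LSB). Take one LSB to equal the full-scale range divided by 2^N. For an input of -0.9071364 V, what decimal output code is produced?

13954

The full-scale span is 1.58 − (-1.58) = 3.16 V. LSB = 3.16 V / 2^16 ≈ 48.22 µV.
V_in − V_min = -0.9071364 − (-1.58) = 0.6728636 V.
Divide by LSB: 0.6728636 × 65536/3.16 = 13954.6800.
Truncating gives code 13954.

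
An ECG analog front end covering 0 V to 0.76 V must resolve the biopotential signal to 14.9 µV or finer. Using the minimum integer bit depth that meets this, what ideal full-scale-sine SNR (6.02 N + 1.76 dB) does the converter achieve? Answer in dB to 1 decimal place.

Span = 0.76 V.
0.76 V / 14.9 µV = 51010. Since 2^15 = 32768 and 2^16 = 65536, N = 16.
6.02(16) + 1.76 = 98.08 dB.

98.1 dB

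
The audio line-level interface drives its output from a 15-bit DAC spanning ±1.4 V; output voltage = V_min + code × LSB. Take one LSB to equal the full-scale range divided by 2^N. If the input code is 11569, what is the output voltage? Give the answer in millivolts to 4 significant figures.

-411.4 mV

Span: 1.4 V − (-1.4 V) = 2.8 V. LSB = 2.8 V / 2^15.
V_out = V_min + code × LSB = -1.4 V + 11569 × 2.8 V / 32768
      = -1.4 + 0.988562 = -0.411438 V.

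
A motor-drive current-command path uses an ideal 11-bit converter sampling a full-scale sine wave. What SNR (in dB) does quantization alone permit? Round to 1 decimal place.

For an ideal N-bit converter with full-scale sine input, SNR = 6.02 N + 1.76 dB. SNR = 6.02 × 11 + 1.76 = 66.22 + 1.76 = 67.98 dB.

68.0 dB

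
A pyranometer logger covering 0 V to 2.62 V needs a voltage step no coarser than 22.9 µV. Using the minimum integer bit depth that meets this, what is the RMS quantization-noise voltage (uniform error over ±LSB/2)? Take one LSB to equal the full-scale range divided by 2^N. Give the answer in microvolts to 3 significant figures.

Full-scale range = 2.62 V.
Need 2^N ≥ 2.62 V / 22.9 µV = 114400 → N_min = 17.
Step size = 2.62/131072 V = 19.989 µV.
σ_q = LSB/√12 = 19.989 µV/3.4641 = 5.77 µV.

5.77 µV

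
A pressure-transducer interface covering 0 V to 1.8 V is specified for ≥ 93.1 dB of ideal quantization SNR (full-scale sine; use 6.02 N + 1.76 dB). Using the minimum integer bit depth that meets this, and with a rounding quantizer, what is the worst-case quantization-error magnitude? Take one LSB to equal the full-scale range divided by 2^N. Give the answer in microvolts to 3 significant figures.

13.7 µV

Full-scale range = 1.8 V.
Solving 6.02 N ≥ 93.1 − 1.76: N ≥ 15.173. Round up → N = 16.
One LSB is 1.8 V / 65536 = 27.466 µV.
Max error for round-to-nearest is LSB/2 = 13.7 µV.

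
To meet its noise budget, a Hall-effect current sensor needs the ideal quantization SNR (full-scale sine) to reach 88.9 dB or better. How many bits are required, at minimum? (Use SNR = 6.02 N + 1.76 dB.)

Required N = ⌈(88.9 − 1.76)/6.02⌉ = ⌈14.475⌉ = 15.

15 bits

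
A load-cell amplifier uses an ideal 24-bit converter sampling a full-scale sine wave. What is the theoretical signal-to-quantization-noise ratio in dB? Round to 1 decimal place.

146.2 dB

6.02(24) + 1.76 = 144.48 + 1.76 = 146.24 dB.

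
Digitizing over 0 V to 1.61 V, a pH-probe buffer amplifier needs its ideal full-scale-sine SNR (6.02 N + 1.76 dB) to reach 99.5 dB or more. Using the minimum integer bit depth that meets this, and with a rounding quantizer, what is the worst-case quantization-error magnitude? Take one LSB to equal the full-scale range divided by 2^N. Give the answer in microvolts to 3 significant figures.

6.14 µV

Range is 1.61 V.
Solving 6.02 N ≥ 99.5 − 1.76: N ≥ 16.236. Round up → N = 17.
Step size = 1.61/131072 V = 12.283 µV.
Max error for round-to-nearest is LSB/2 = 6.14 µV.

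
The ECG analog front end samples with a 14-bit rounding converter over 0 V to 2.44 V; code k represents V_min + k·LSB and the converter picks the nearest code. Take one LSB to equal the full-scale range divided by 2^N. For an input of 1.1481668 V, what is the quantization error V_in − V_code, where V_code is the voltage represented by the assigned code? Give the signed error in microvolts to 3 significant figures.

Range is 2.44 V. LSB = 2.44 V / 2^14 ≈ 148.9 µV.
(V_in − V_min)/LSB = (1.1481668 − (0)) × 16384/2.44 = 7709.6577 → nearest code k = 7710.
V_code = V_min + k × range/2^14 = 0 + 7710 × 2.44/16384 = 1.1482177734 V.
e = 1.1481668 − (1.1482177734) = −51.0 µV.

−51.0 µV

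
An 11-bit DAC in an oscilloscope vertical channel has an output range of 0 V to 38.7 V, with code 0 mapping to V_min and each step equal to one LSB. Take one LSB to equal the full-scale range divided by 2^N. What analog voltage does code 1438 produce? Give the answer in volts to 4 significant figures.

27.17 V

Span = 38.7 V. LSB = 38.7 V / 2^11.
Output = V_min + (1438/2048) × range = 0 + 0.702148 × 38.7 V
      = 0 V + 27.1731 V = 27.1731 V.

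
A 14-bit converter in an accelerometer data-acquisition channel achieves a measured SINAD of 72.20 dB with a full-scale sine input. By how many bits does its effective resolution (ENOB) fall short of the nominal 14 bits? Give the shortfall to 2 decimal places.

ENOB = (SINAD − 1.76)/6.02 = (72.20 − 1.76)/6.02 = 11.7010 bits.
Shortfall = 14 − 11.7010 = 2.2990 bits.

2.30 bits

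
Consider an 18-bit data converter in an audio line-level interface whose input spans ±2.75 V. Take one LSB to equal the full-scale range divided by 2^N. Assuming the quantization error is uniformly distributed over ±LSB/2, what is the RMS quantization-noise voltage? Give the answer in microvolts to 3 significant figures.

6.06 µV

The full-scale span is 2.75 − (-2.75) = 5.5 V.
One LSB is 5.5 V / 262144 = 20.981 µV.
V_rms = LSB/√12 = 20.981 µV / √12 = 6.06 µV.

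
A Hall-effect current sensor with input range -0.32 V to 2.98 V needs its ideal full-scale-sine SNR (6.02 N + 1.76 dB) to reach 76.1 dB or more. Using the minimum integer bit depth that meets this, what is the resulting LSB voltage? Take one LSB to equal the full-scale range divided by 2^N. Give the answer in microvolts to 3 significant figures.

403 µV

The full-scale span is 2.98 − (-0.32) = 3.3 V.
N ≥ (76.1 − 1.76)/6.02 = 12.349 → N_min = 13.
LSB = 3.3 V ÷ 2^13 = 3.3/8192 V = 403 µV.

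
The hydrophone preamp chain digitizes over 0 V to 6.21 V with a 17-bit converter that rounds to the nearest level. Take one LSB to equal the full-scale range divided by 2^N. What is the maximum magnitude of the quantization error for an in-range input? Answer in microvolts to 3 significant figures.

Range is 6.21 V.
One LSB is 6.21 V / 131072 = 47.379 µV.
A rounding quantizer has |error| ≤ LSB/2 = 23.7 µV.

23.7 µV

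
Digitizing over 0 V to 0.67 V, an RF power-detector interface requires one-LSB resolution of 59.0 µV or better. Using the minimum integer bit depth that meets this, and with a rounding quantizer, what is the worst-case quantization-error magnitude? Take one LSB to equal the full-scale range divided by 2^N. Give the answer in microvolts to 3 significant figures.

Range is 0.67 V.
Need 2^N ≥ 0.67 V / 59.0 µV = 11360 → N_min = 14.
One LSB is 0.67 V / 16384 = 40.894 µV.
|e|_max = LSB/2 = 20.4 µV.

20.4 µV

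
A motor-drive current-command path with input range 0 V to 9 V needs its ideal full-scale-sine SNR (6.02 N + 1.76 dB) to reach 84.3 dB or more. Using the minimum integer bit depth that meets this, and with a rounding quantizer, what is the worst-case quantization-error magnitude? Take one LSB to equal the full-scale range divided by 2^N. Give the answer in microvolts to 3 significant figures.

V_FS = 9 V.
6.02 N + 1.76 ≥ 84.3 gives N ≥ 13.711, so the minimum integer is 14.
Step size = 9/16384 V = 0.54932 mV.
Half an LSB is 275 µV.

275 µV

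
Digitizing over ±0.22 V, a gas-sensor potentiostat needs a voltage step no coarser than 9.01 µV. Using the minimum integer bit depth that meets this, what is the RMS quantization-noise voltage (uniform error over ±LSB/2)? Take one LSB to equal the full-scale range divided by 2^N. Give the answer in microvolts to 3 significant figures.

1.94 µV

The full-scale span is 0.22 − (-0.22) = 0.44 V.
Required number of levels: 0.44/9.01 µV = 48835; smallest N with 2^N ≥ that is 16.
Step size = 0.44/65536 V = 6.7139 µV.
σ_q = LSB/√12 = 6.7139 µV/3.4641 = 1.94 µV.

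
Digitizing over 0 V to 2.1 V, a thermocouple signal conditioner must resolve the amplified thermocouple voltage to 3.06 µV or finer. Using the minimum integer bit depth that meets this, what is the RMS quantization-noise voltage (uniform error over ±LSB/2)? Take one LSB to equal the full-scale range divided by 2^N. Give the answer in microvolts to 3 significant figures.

Full-scale range = 2.1 V.
Required number of levels: 2.1/3.06 µV = 686270; smallest N with 2^N ≥ that is 20.
One LSB is 2.1 V / 1048576 = 2.0027 µV.
σ_q = LSB/√12 = 2.0027 µV/3.4641 = 0.578 µV.

0.578 µV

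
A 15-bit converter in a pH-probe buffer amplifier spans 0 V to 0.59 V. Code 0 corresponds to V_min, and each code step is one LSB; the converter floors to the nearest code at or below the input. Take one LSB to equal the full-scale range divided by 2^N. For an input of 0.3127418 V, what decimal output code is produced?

Span = 0.59 V. LSB = 0.59 V / 2^15 ≈ 18.01 µV.
V_in − V_min = 0.3127418 − (0) = 0.3127418 V.
Divide by LSB: 0.3127418 × 32768/0.59 = 17369.3615.
Truncating gives code 17369.

17369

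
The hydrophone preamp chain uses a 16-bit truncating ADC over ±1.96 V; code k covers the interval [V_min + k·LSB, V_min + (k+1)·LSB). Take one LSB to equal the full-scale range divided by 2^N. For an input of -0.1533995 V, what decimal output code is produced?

Span: 1.96 V − (-1.96 V) = 3.92 V. LSB = 3.92 V / 2^16 ≈ 59.81 µV.
(V_in − V_min) × 2^16/range = (-0.1533995 − (-1.96)) × 65536/3.92 = 30203.411.
Floor → code = 30203.

30203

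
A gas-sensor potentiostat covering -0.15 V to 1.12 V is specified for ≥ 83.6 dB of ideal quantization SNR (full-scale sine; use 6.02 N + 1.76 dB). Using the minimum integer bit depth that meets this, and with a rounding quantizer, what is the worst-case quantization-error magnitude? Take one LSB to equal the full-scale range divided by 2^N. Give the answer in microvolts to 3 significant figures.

Full-scale range = 1.12 V − (-0.15 V) = 1.27 V.
Solving 6.02 N ≥ 83.6 − 1.76: N ≥ 13.595. Round up → N = 14.
LSB = 1.27 V / 2^14 = 77.515 µV.
Max error for round-to-nearest is LSB/2 = 38.8 µV.

38.8 µV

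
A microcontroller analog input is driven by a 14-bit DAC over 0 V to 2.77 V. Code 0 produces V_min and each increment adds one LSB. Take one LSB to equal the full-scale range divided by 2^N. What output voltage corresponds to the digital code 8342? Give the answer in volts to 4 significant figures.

1.410 V

Range is 2.77 V. LSB = 2.77 V / 2^14.
V_out = 0 + 8342 × (2.77/16384) V
      = 0 V + 1.41036 V = 1.41036 V.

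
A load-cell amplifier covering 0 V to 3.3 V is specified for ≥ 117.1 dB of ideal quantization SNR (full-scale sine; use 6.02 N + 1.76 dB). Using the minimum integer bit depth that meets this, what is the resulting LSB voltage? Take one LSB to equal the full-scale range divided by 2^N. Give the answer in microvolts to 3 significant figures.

3.15 µV

Span = 3.3 V.
Required N = ⌈(117.1 − 1.76)/6.02⌉ = ⌈19.159⌉ = 20.
LSB = 3.3 V / 2^20 = 3.15 µV.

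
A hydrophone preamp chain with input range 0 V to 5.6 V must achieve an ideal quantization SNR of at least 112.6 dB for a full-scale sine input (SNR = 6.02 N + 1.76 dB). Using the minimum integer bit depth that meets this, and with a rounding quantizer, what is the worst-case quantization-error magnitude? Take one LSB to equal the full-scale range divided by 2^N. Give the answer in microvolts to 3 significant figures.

Span = 5.6 V.
6.02 N + 1.76 ≥ 112.6 gives N ≥ 18.412, so the minimum integer is 19.
LSB = 5.6 V / 2^19 = 10.681 µV.
|e|_max = LSB/2 = 5.34 µV.

5.34 µV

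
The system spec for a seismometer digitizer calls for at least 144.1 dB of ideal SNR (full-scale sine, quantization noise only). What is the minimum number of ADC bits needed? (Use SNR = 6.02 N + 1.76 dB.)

Required N = ⌈(144.1 − 1.76)/6.02⌉ = ⌈23.645⌉ = 24.

24 bits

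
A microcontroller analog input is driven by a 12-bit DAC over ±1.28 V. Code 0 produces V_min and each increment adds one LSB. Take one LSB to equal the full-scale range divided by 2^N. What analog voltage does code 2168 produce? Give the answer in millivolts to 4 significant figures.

Span: 1.28 V − (-1.28 V) = 2.56 V. LSB = 2.56 V / 2^12.
Output = V_min + (2168/4096) × range = -1.28 + 0.529297 × 2.56 V
      = -1.28 + 1.35500 = 0.0750000 V.

75.00 mV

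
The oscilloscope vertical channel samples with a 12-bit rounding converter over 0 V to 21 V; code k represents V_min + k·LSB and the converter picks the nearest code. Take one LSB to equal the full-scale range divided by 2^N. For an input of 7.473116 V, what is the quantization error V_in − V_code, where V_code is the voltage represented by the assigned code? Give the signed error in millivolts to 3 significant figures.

−1.98 mV

Full-scale range = 21 V. LSB = 21 V / 2^12 ≈ 5.127 mV.
Position in LSBs: (7.473116 − (0)) × 4096/21 = 1457.6135; rounding gives k = 1458.
Reconstructed level: 0 + 1458 × 21/4096 V = 7.475097656 V.
Error = V_in − V_code = 7.473116 − (7.475097656) = −1.98 mV.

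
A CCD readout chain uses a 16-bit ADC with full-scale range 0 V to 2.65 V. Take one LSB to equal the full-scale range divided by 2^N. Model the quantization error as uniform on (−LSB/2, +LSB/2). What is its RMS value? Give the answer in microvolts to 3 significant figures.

11.7 µV

Full-scale range = 2.65 V.
One LSB is 2.65 V / 65536 = 40.436 µV.
For a uniform distribution on [−LSB/2, +LSB/2], V_rms = LSB/√12 = 40.436 µV/3.4641 = 11.7 µV.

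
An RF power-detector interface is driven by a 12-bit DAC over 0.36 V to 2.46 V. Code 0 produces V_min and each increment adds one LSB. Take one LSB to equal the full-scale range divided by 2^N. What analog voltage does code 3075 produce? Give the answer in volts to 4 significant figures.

The full-scale span is 2.46 − (0.36) = 2.1 V. LSB = 2.1 V / 2^12.
Output = V_min + (3075/4096) × range = 0.36 + 0.750732 × 2.1 V
      = 0.36 V + 1.57654 V = 1.93654 V.

1.937 V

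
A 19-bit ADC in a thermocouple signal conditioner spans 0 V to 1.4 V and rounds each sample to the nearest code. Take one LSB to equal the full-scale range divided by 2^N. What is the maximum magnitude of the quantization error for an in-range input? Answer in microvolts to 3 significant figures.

Range is 1.4 V.
LSB = 1.4 V ÷ 2^19 = 1.4/524288 V = 2.6703 µV.
A rounding quantizer has |error| ≤ LSB/2 = 1.34 µV.

1.34 µV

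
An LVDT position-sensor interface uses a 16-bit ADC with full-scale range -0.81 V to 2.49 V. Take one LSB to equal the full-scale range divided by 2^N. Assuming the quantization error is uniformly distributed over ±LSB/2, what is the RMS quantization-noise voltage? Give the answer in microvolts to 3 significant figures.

The full-scale span is 2.49 − (-0.81) = 3.3 V.
One LSB is 3.3 V / 65536 = 50.354 µV.
σ_q = LSB/√12 = 50.354 µV/3.4641 = 14.5 µV.

14.5 µV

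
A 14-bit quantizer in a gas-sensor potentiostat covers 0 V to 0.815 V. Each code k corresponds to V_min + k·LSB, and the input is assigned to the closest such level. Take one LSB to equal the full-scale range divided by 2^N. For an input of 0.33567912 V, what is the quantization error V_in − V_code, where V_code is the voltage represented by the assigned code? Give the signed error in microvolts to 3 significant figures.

Full-scale range = 0.815 V. LSB = 0.815 V / 2^14 ≈ 49.74 µV.
(V_in − V_min)/LSB = (0.33567912 − (0)) × 16384/0.815 = 6748.1800 → nearest code k = 6748.
V_code = 0 + (6748/16384) × 0.815 = 0.33567016602 V.
V_in − V_code = 0.33567912 − (0.33567016602) = +8.95 µV.

+8.95 µV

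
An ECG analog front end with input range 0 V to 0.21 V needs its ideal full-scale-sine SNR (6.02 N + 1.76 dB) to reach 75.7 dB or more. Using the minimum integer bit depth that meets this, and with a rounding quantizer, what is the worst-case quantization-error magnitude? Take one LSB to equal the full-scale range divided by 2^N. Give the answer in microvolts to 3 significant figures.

V_FS = 0.21 V.
6.02 N + 1.76 ≥ 75.7 gives N ≥ 12.282, so the minimum integer is 13.
One LSB is 0.21 V / 8192 = 25.635 µV.
Max error for round-to-nearest is LSB/2 = 12.8 µV.

12.8 µV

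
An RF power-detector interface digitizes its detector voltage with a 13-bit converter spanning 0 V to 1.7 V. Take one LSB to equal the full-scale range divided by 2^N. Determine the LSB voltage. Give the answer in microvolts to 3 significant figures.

208 µV

Range is 1.7 V.
There are 2^13 = 8192 steps.
LSB = 1.7 V ÷ 2^13 = 1.7/8192 V = 208 µV.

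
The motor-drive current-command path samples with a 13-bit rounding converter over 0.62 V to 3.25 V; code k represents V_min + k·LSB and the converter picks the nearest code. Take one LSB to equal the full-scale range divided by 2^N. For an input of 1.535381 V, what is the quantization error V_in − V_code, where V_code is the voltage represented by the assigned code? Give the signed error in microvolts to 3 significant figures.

The full-scale span is 3.25 − (0.62) = 2.63 V. LSB = 2.63 V / 2^13 ≈ 321.0 µV.
(V_in − V_min)/LSB = (1.535381 − (0.62)) × 8192/2.63 = 2851.2552 → nearest code k = 2851.
Reconstructed level: 0.62 + 2851 × 2.63/8192 V = 1.535299072 V.
Error = V_in − V_code = 1.535381 − (1.535299072) = +81.9 µV.

+81.9 µV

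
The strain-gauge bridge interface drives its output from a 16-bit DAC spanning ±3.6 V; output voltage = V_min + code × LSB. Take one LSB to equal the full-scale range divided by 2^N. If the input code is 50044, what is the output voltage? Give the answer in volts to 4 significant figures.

Span: 3.6 V − (-3.6 V) = 7.2 V. LSB = 7.2 V / 2^16.
V_out = -3.6 + 50044 × (7.2/65536) V
      = -3.6 V + 5.49800 V = 1.89800 V.

1.898 V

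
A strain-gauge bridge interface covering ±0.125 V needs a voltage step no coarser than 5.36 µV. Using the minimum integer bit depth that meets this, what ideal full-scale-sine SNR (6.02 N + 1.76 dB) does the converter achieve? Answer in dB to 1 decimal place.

98.1 dB

The full-scale span is 0.125 − (-0.125) = 0.25 V.
Need 2^N ≥ 0.25 V / 5.36 µV = 46640 → N_min = 16.
SNR = 6.02 × 16 + 1.76 = 98.08 dB.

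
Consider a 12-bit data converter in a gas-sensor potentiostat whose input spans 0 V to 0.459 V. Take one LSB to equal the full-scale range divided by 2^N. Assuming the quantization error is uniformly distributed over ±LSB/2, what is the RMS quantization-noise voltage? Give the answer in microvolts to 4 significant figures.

Full-scale range = 0.459 V.
LSB = 0.459 V / 2^12 = 112.061 µV.
RMS of a uniform error over width LSB is LSB/√12 = 32.35 µV.

32.35 µV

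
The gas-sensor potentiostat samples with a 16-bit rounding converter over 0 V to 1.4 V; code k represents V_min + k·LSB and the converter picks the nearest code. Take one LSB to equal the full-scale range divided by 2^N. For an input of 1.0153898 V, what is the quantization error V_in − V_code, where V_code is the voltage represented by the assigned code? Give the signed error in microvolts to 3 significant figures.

Range is 1.4 V. LSB = 1.4 V / 2^16 ≈ 21.36 µV.
Position in LSBs: (1.0153898 − (0)) × 65536/1.4 = 47531.8471; rounding gives k = 47532.
V_code = 0 + (47532/65536) × 1.4 = 1.0153930664 V.
Error = V_in − V_code = 1.0153898 − (1.0153930664) = −3.27 µV.

−3.27 µV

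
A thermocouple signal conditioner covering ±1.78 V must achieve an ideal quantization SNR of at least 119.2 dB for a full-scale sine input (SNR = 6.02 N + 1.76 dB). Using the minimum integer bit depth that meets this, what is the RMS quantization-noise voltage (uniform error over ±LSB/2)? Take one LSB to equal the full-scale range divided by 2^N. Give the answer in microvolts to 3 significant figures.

0.980 µV

Span: 1.78 V − (-1.78 V) = 3.56 V.
6.02 N + 1.76 ≥ 119.2 gives N ≥ 19.508, so the minimum integer is 20.
LSB = 3.56 V / 2^20 = 3.3951 µV.
V_rms = LSB/√12 = 0.980 µV.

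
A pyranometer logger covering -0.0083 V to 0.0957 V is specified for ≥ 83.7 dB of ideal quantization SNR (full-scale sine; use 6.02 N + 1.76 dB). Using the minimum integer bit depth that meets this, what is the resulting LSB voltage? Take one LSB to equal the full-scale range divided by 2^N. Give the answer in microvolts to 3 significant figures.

Span: 0.0957 V − (-0.0083 V) = 0.104 V.
Required N = ⌈(83.7 − 1.76)/6.02⌉ = ⌈13.611⌉ = 14.
One LSB is 0.104 V / 16384 = 6.35 µV.

6.35 µV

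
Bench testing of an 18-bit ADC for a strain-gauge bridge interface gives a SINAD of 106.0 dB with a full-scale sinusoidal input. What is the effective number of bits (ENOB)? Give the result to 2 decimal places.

17.32 bits

Inverting SNR = 6.02 N + 1.76: N_eff = (106.0 − 1.76)/6.02 = 17.3156.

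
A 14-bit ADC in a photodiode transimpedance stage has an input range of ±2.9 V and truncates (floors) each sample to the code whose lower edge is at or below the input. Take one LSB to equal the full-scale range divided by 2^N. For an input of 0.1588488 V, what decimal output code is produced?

Full-scale range = 2.9 V − (-2.9 V) = 5.8 V. LSB = 5.8 V / 2^14 ≈ 354.0 µV.
code = ⌊(V_in − V_min)/LSB⌋ = ⌊(V_in − V_min) × 2^14 / range⌋
     = ⌊(0.1588488 − (-2.9)) × 16384 / 5.8⌋ = ⌊3.0588488 × 16384/5.8⌋
     = ⌊8640.720⌋ = 8640.

8640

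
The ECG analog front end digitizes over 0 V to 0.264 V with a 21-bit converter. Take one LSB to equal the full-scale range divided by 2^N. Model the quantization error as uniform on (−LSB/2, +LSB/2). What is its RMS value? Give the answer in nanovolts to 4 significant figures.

36.34 nV

Range is 0.264 V.
LSB = 0.264 V ÷ 2^21 = 0.264/2097152 V = 125.885 nV.
RMS of a uniform error over width LSB is LSB/√12 = 36.34 nV.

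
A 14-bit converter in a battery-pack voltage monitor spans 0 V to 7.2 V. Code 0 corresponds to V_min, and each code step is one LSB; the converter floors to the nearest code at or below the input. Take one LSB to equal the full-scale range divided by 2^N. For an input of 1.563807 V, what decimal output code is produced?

3558

Span = 7.2 V. LSB = 7.2 V / 2^14 ≈ 439.5 µV.
V_in − V_min = 1.563807 − (0) = 1.563807 V.
Divide by LSB: 1.563807 × 16384/7.2 = 3558.5297.
Truncating gives code 3558.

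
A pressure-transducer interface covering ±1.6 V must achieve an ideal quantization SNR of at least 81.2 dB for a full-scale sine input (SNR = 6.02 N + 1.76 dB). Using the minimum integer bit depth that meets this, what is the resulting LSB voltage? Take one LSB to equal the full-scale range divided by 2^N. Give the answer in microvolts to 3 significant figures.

Full-scale range = 1.6 V − (-1.6 V) = 3.2 V.
Required N = ⌈(81.2 − 1.76)/6.02⌉ = ⌈13.196⌉ = 14.
LSB = 3.2 V / 2^14 = 195 µV.

195 µV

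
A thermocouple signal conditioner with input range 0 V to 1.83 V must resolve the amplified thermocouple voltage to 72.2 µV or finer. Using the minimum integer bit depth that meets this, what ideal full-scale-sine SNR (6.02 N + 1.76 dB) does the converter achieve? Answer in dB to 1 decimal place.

92.1 dB

Full-scale range = 1.83 V.
Required number of levels: 1.83/72.2 µV = 25346; smallest N with 2^N ≥ that is 15.
Ideal SNR at N = 15: 6.02·15 + 1.76 = 92.1 dB.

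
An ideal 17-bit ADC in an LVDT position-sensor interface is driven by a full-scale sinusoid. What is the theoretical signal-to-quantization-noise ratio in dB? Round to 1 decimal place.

SNR = 6.02·17 + 1.76 = 104.10 dB.

104.1 dB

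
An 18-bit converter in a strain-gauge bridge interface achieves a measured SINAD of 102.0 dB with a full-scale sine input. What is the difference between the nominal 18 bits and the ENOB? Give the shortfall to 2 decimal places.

Effective bits = (102.0 − 1.76)/6.02 = 16.6512.
18 − 16.6512 = 1.35 bits below nominal.

1.35 bits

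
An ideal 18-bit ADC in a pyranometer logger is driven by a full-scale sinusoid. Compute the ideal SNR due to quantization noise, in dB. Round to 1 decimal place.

SNR = 6.02·18 + 1.76 = 110.12 dB.

110.1 dB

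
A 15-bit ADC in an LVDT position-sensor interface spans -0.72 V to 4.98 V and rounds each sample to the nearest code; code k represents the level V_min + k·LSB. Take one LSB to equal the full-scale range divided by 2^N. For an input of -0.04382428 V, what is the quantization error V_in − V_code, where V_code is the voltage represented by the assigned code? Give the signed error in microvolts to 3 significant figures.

+31.3 µV

Span: 4.98 V − (-0.72 V) = 5.7 V. LSB = 5.7 V / 2^15 ≈ 174.0 µV.
(V_in − V_min)/LSB = (-0.04382428 − (-0.72)) × 32768/5.7 = 3887.1800 → nearest code k = 3887.
V_code = V_min + k × range/2^15 = -0.72 + 3887 × 5.7/32768 = -0.043855590820 V.
Error = V_in − V_code = -0.04382428 − (-0.043855590820) = +31.3 µV.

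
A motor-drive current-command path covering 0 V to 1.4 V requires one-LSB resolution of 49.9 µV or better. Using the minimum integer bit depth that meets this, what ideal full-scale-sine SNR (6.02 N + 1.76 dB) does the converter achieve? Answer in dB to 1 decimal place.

92.1 dB

Range is 1.4 V.
Required number of levels: 1.4/49.9 µV = 28056; smallest N with 2^N ≥ that is 15.
6.02(15) + 1.76 = 92.06 dB.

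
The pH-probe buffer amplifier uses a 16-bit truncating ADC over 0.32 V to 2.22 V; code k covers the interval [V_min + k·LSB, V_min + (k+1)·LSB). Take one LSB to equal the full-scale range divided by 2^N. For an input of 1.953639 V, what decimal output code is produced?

56348

Span: 2.22 V − (0.32 V) = 1.9 V. LSB = 1.9 V / 2^16 ≈ 28.99 µV.
(V_in − V_min) × 2^16/range = (1.953639 − (0.32)) × 65536/1.9 = 56348.508.
Floor → code = 56348.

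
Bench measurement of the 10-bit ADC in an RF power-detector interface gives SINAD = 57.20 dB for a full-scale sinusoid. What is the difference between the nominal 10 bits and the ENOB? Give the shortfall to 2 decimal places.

ENOB = (SINAD − 1.76)/6.02 = (57.20 − 1.76)/6.02 = 9.2093 bits.
Shortfall = 10 − 9.2093 = 0.7907 bits.

0.79 bits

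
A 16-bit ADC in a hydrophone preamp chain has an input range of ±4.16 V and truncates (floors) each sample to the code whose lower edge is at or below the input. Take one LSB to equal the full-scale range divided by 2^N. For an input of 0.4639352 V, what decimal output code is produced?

36422

Span: 4.16 V − (-4.16 V) = 8.32 V. LSB = 8.32 V / 2^16 ≈ 127.0 µV.
V_in − V_min = 0.4639352 − (-4.16) = 4.6239352 V.
Divide by LSB: 4.6239352 × 65536/8.32 = 36422.3819.
Truncating gives code 36422.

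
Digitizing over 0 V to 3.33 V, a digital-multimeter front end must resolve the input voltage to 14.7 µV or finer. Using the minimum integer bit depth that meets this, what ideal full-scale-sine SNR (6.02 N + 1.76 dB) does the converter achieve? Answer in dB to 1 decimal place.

110.1 dB

Full-scale range = 3.33 V.
Need 2^N ≥ 3.33 V / 14.7 µV = 226500 → N_min = 18.
Ideal SNR at N = 18: 6.02·18 + 1.76 = 110.1 dB.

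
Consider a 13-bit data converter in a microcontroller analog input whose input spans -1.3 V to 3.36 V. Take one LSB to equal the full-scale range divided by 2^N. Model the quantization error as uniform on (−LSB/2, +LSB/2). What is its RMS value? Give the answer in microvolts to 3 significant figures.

Full-scale range = 3.36 V − (-1.3 V) = 4.66 V.
LSB = 4.66 V ÷ 2^13 = 4.66/8192 V = 0.56885 mV.
RMS of a uniform error over width LSB is LSB/√12 = 164 µV.

164 µV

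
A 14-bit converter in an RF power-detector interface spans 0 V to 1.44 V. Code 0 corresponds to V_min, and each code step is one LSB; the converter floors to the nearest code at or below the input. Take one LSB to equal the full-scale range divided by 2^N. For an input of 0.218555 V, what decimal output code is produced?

2486

Range is 1.44 V. LSB = 1.44 V / 2^14 ≈ 87.89 µV.
(V_in − V_min) × 2^14/range = (0.218555 − (0)) × 16384/1.44 = 2486.670.
Floor → code = 2486.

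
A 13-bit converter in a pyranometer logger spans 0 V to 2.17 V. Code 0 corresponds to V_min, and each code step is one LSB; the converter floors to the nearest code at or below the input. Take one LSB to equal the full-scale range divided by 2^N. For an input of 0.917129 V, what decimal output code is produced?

3462

V_FS = 2.17 V. LSB = 2.17 V / 2^13 ≈ 264.9 µV.
V_in − V_min = 0.917129 − (0) = 0.917129 V.
Divide by LSB: 0.917129 × 8192/2.17 = 3462.2676.
Truncating gives code 3462.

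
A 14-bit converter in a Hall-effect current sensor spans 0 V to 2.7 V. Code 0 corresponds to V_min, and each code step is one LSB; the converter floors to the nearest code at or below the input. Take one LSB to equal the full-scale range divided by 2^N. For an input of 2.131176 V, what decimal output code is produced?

Span = 2.7 V. LSB = 2.7 V / 2^14 ≈ 164.8 µV.
V_in − V_min = 2.131176 − (0) = 2.131176 V.
Divide by LSB: 2.131176 × 16384/2.7 = 12932.2917.
Truncating gives code 12932.

12932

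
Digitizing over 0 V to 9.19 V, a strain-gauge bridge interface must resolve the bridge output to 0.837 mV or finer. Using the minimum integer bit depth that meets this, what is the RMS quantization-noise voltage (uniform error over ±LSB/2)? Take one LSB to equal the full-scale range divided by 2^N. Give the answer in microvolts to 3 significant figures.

162 µV

Span = 9.19 V.
Need 2^N ≥ 9.19 V / 0.837 mV = 10980 → N_min = 14.
LSB = 9.19 V ÷ 2^14 = 9.19/16384 V = 0.56091 mV.
RMS noise = LSB/√12 = 162 µV.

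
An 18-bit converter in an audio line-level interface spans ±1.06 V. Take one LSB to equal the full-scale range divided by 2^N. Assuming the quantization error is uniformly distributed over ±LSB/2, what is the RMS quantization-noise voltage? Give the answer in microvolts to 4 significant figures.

Range = 1.06 − (-1.06) = 2.12 V.
LSB = 2.12 V ÷ 2^18 = 2.12/262144 V = 8.08716 µV.
For a uniform distribution on [−LSB/2, +LSB/2], V_rms = LSB/√12 = 8.08716 µV/3.4641 = 2.335 µV.

2.335 µV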